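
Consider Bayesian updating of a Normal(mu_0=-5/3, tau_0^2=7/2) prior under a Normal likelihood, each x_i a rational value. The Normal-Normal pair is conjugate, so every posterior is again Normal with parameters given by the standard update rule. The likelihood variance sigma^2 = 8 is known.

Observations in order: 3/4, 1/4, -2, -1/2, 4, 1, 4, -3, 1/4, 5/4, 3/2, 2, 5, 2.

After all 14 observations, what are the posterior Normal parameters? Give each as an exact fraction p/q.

obs 1: x=3/4 → posterior Normal(-257/276, 56/23)
obs 2: x=1/4 → posterior Normal(-59/90, 28/15)
obs 3: x=-2 → posterior Normal(-101/111, 56/37)
obs 4: x=-1/2 → posterior Normal(-223/264, 14/11)
obs 5: x=4 → posterior Normal(-55/306, 56/51)
obs 6: x=1 → posterior Normal(-13/348, 28/29)
obs 7: x=4 → posterior Normal(31/78, 56/65)
obs 8: x=-3 → posterior Normal(29/432, 7/9)
obs 9: x=1/4 → posterior Normal(1/12, 56/79)
obs 10: x=5/4 → posterior Normal(23/129, 28/43)
obs 11: x=3/2 → posterior Normal(5/18, 56/93)
obs 12: x=2 → posterior Normal(239/600, 14/25)
obs 13: x=5 → posterior Normal(449/642, 56/107)
obs 14: x=2 → posterior Normal(533/684, 28/57)

mu_0=533/684, tau_0^2=28/57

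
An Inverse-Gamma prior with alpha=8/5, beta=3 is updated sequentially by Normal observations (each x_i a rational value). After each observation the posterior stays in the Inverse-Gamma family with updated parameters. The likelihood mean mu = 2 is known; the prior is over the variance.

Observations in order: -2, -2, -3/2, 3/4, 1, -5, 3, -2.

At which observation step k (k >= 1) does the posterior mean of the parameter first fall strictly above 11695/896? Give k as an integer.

obs 1: x=-2 → posterior Inverse-Gamma(21/10, 11)
obs 2: x=-2 → posterior Inverse-Gamma(13/5, 19)
obs 3: x=-3/2 → posterior Inverse-Gamma(31/10, 201/8)
obs 4: x=3/4 → posterior Inverse-Gamma(18/5, 829/32)
obs 5: x=1 → posterior Inverse-Gamma(41/10, 845/32)
obs 6: x=-5 → posterior Inverse-Gamma(23/5, 1629/32)
obs 7: x=3 → posterior Inverse-Gamma(51/10, 1645/32)
obs 8: x=-2 → posterior Inverse-Gamma(28/5, 1901/32)

k = 6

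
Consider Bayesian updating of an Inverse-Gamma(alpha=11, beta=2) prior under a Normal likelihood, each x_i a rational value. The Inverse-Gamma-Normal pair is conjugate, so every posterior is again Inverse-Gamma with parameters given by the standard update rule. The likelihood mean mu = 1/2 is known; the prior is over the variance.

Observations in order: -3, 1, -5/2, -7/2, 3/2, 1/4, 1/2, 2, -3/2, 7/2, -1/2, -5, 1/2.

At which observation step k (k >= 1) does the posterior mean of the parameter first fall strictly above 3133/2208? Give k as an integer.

k = 4

obs 1: x=-3 → posterior Inverse-Gamma(23/2, 65/8)
obs 2: x=1 → posterior Inverse-Gamma(12, 33/4)
obs 3: x=-5/2 → posterior Inverse-Gamma(25/2, 51/4)
obs 4: x=-7/2 → posterior Inverse-Gamma(13, 83/4)
obs 5: x=3/2 → posterior Inverse-Gamma(27/2, 85/4)
obs 6: x=1/4 → posterior Inverse-Gamma(14, 681/32)
obs 7: x=1/2 → posterior Inverse-Gamma(29/2, 681/32)
obs 8: x=2 → posterior Inverse-Gamma(15, 717/32)
obs 9: x=-3/2 → posterior Inverse-Gamma(31/2, 781/32)
obs 10: x=7/2 → posterior Inverse-Gamma(16, 925/32)
obs 11: x=-1/2 → posterior Inverse-Gamma(33/2, 941/32)
obs 12: x=-5 → posterior Inverse-Gamma(17, 1425/32)
obs 13: x=1/2 → posterior Inverse-Gamma(35/2, 1425/32)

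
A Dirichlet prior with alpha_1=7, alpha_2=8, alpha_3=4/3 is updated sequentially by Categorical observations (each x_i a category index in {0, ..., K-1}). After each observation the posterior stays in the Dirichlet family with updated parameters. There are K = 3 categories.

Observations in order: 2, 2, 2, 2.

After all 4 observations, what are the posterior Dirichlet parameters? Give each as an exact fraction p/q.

alpha_1=7, alpha_2=8, alpha_3=16/3

obs 1: x=2 → posterior Dirichlet(7, 8, 7/3)
obs 2: x=2 → posterior Dirichlet(7, 8, 10/3)
obs 3: x=2 → posterior Dirichlet(7, 8, 13/3)
obs 4: x=2 → posterior Dirichlet(7, 8, 16/3)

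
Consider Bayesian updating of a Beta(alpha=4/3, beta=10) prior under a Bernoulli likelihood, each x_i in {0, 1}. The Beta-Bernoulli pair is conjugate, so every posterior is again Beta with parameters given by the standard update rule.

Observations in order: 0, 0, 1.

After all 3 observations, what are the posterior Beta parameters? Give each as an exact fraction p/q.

alpha=7/3, beta=12

obs 1: x=0 → posterior Beta(4/3, 11)
obs 2: x=0 → posterior Beta(4/3, 12)
obs 3: x=1 → posterior Beta(7/3, 12)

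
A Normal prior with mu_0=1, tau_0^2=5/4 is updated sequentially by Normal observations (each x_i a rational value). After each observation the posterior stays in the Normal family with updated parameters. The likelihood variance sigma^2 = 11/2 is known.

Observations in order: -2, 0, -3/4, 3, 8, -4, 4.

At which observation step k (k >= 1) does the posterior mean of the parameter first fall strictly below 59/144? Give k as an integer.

obs 1: x=-2 → posterior Normal(4/9, 55/54)
obs 2: x=0 → posterior Normal(3/8, 55/64)
obs 3: x=-3/4 → posterior Normal(33/148, 55/74)
obs 4: x=3 → posterior Normal(31/56, 55/84)
obs 5: x=8 → posterior Normal(253/188, 55/94)
obs 6: x=-4 → posterior Normal(173/208, 55/104)
obs 7: x=4 → posterior Normal(253/228, 55/114)

k = 2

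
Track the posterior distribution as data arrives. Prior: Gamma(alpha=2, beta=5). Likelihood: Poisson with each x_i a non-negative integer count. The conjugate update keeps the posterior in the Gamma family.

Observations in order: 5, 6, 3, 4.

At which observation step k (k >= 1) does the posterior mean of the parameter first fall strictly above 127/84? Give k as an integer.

obs 1: x=5 → posterior Gamma(7, 6)
obs 2: x=6 → posterior Gamma(13, 7)
obs 3: x=3 → posterior Gamma(16, 8)
obs 4: x=4 → posterior Gamma(20, 9)

k = 2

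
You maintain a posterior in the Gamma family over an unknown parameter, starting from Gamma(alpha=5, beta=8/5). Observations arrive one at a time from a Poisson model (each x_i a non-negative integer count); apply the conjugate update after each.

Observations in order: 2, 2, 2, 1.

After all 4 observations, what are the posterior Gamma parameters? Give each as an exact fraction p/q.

alpha=12, beta=28/5

obs 1: x=2 → posterior Gamma(7, 13/5)
obs 2: x=2 → posterior Gamma(9, 18/5)
obs 3: x=2 → posterior Gamma(11, 23/5)
obs 4: x=1 → posterior Gamma(12, 28/5)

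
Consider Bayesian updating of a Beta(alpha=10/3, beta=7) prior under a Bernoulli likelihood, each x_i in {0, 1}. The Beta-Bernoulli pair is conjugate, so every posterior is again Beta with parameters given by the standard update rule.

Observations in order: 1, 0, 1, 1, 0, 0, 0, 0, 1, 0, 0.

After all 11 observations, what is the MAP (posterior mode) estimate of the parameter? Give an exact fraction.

obs 1: x=1 → posterior Beta(13/3, 7)
obs 2: x=0 → posterior Beta(13/3, 8)
obs 3: x=1 → posterior Beta(16/3, 8)
obs 4: x=1 → posterior Beta(19/3, 8)
obs 5: x=0 → posterior Beta(19/3, 9)
obs 6: x=0 → posterior Beta(19/3, 10)
obs 7: x=0 → posterior Beta(19/3, 11)
obs 8: x=0 → posterior Beta(19/3, 12)
obs 9: x=1 → posterior Beta(22/3, 12)
obs 10: x=0 → posterior Beta(22/3, 13)
obs 11: x=0 → posterior Beta(22/3, 14)

19/58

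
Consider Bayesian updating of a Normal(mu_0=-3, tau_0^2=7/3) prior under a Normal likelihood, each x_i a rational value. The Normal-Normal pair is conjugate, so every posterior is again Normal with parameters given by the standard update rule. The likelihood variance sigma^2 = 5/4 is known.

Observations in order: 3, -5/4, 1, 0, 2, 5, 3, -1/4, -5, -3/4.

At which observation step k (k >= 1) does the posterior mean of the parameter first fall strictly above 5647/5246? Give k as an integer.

k = 6

obs 1: x=3 → posterior Normal(39/43, 35/43)
obs 2: x=-5/4 → posterior Normal(4/71, 35/71)
obs 3: x=1 → posterior Normal(32/99, 35/99)
obs 4: x=0 → posterior Normal(32/127, 35/127)
obs 5: x=2 → posterior Normal(88/155, 7/31)
obs 6: x=5 → posterior Normal(76/61, 35/183)
obs 7: x=3 → posterior Normal(312/211, 35/211)
obs 8: x=-1/4 → posterior Normal(305/239, 35/239)
obs 9: x=-5 → posterior Normal(55/89, 35/267)
obs 10: x=-3/4 → posterior Normal(144/295, 7/59)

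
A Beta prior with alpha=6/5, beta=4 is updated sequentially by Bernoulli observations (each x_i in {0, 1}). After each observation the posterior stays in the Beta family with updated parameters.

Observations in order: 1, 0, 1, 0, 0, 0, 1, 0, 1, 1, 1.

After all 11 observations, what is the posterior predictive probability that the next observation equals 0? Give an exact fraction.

5/9

obs 1: x=1 → posterior Beta(11/5, 4)
obs 2: x=0 → posterior Beta(11/5, 5)
obs 3: x=1 → posterior Beta(16/5, 5)
obs 4: x=0 → posterior Beta(16/5, 6)
obs 5: x=0 → posterior Beta(16/5, 7)
obs 6: x=0 → posterior Beta(16/5, 8)
obs 7: x=1 → posterior Beta(21/5, 8)
obs 8: x=0 → posterior Beta(21/5, 9)
obs 9: x=1 → posterior Beta(26/5, 9)
obs 10: x=1 → posterior Beta(31/5, 9)
obs 11: x=1 → posterior Beta(36/5, 9)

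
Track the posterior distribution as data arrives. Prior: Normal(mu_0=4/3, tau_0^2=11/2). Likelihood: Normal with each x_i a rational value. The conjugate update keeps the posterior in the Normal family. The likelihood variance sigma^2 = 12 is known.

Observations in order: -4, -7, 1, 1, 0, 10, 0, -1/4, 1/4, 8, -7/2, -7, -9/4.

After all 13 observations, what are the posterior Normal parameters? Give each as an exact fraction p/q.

mu_0=-37/668, tau_0^2=132/167

obs 1: x=-4 → posterior Normal(-12/35, 132/35)
obs 2: x=-7 → posterior Normal(-89/46, 66/23)
obs 3: x=1 → posterior Normal(-26/19, 44/19)
obs 4: x=1 → posterior Normal(-67/68, 33/17)
obs 5: x=0 → posterior Normal(-67/79, 132/79)
obs 6: x=10 → posterior Normal(43/90, 22/15)
obs 7: x=0 → posterior Normal(43/101, 132/101)
obs 8: x=-1/4 → posterior Normal(23/64, 33/28)
obs 9: x=1/4 → posterior Normal(43/123, 44/41)
obs 10: x=8 → posterior Normal(131/134, 66/67)
obs 11: x=-7/2 → posterior Normal(37/58, 132/145)
obs 12: x=-7 → posterior Normal(31/312, 11/13)
obs 13: x=-9/4 → posterior Normal(-37/668, 132/167)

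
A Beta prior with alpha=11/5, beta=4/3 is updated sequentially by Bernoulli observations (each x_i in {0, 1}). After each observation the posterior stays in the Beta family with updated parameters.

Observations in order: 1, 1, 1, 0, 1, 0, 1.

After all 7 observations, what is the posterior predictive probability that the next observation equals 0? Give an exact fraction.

25/79

obs 1: x=1 → posterior Beta(16/5, 4/3)
obs 2: x=1 → posterior Beta(21/5, 4/3)
obs 3: x=1 → posterior Beta(26/5, 4/3)
obs 4: x=0 → posterior Beta(26/5, 7/3)
obs 5: x=1 → posterior Beta(31/5, 7/3)
obs 6: x=0 → posterior Beta(31/5, 10/3)
obs 7: x=1 → posterior Beta(36/5, 10/3)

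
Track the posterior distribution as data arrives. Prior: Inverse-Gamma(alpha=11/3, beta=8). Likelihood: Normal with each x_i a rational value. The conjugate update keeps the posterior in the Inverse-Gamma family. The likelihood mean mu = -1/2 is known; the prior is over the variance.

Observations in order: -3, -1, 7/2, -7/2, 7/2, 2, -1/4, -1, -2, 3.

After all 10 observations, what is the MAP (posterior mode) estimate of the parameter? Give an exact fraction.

4059/928

obs 1: x=-3 → posterior Inverse-Gamma(25/6, 89/8)
obs 2: x=-1 → posterior Inverse-Gamma(14/3, 45/4)
obs 3: x=7/2 → posterior Inverse-Gamma(31/6, 77/4)
obs 4: x=-7/2 → posterior Inverse-Gamma(17/3, 95/4)
obs 5: x=7/2 → posterior Inverse-Gamma(37/6, 127/4)
obs 6: x=2 → posterior Inverse-Gamma(20/3, 279/8)
obs 7: x=-1/4 → posterior Inverse-Gamma(43/6, 1117/32)
obs 8: x=-1 → posterior Inverse-Gamma(23/3, 1121/32)
obs 9: x=-2 → posterior Inverse-Gamma(49/6, 1157/32)
obs 10: x=3 → posterior Inverse-Gamma(26/3, 1353/32)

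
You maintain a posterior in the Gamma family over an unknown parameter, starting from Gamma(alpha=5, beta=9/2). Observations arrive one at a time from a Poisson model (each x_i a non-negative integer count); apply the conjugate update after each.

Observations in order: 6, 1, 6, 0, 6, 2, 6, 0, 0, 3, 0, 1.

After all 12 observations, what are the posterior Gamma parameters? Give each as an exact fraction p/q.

alpha=36, beta=33/2

obs 1: x=6 → posterior Gamma(11, 11/2)
obs 2: x=1 → posterior Gamma(12, 13/2)
obs 3: x=6 → posterior Gamma(18, 15/2)
obs 4: x=0 → posterior Gamma(18, 17/2)
obs 5: x=6 → posterior Gamma(24, 19/2)
obs 6: x=2 → posterior Gamma(26, 21/2)
obs 7: x=6 → posterior Gamma(32, 23/2)
obs 8: x=0 → posterior Gamma(32, 25/2)
obs 9: x=0 → posterior Gamma(32, 27/2)
obs 10: x=3 → posterior Gamma(35, 29/2)
obs 11: x=0 → posterior Gamma(35, 31/2)
obs 12: x=1 → posterior Gamma(36, 33/2)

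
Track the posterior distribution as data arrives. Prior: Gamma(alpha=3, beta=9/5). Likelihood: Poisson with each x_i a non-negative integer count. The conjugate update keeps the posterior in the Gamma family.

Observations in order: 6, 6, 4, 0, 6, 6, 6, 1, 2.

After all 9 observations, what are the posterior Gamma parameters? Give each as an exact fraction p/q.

alpha=40, beta=54/5

obs 1: x=6 → posterior Gamma(9, 14/5)
obs 2: x=6 → posterior Gamma(15, 19/5)
obs 3: x=4 → posterior Gamma(19, 24/5)
obs 4: x=0 → posterior Gamma(19, 29/5)
obs 5: x=6 → posterior Gamma(25, 34/5)
obs 6: x=6 → posterior Gamma(31, 39/5)
obs 7: x=6 → posterior Gamma(37, 44/5)
obs 8: x=1 → posterior Gamma(38, 49/5)
obs 9: x=2 → posterior Gamma(40, 54/5)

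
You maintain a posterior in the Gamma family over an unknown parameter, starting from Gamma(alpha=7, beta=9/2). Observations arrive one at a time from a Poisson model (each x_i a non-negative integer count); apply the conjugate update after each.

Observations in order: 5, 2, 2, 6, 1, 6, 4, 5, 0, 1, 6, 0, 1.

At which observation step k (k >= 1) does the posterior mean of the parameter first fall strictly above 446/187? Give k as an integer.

obs 1: x=5 → posterior Gamma(12, 11/2)
obs 2: x=2 → posterior Gamma(14, 13/2)
obs 3: x=2 → posterior Gamma(16, 15/2)
obs 4: x=6 → posterior Gamma(22, 17/2)
obs 5: x=1 → posterior Gamma(23, 19/2)
obs 6: x=6 → posterior Gamma(29, 21/2)
obs 7: x=4 → posterior Gamma(33, 23/2)
obs 8: x=5 → posterior Gamma(38, 25/2)
obs 9: x=0 → posterior Gamma(38, 27/2)
obs 10: x=1 → posterior Gamma(39, 29/2)
obs 11: x=6 → posterior Gamma(45, 31/2)
obs 12: x=0 → posterior Gamma(45, 33/2)
obs 13: x=1 → posterior Gamma(46, 35/2)

k = 4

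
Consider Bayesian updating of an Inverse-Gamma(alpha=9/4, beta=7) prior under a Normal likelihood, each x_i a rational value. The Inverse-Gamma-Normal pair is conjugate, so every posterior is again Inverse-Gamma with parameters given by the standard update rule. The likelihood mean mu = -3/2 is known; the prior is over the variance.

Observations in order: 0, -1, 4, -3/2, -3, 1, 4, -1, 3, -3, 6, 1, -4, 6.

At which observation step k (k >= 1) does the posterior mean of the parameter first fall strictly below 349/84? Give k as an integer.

k = 2

obs 1: x=0 → posterior Inverse-Gamma(11/4, 65/8)
obs 2: x=-1 → posterior Inverse-Gamma(13/4, 33/4)
obs 3: x=4 → posterior Inverse-Gamma(15/4, 187/8)
obs 4: x=-3/2 → posterior Inverse-Gamma(17/4, 187/8)
obs 5: x=-3 → posterior Inverse-Gamma(19/4, 49/2)
obs 6: x=1 → posterior Inverse-Gamma(21/4, 221/8)
obs 7: x=4 → posterior Inverse-Gamma(23/4, 171/4)
obs 8: x=-1 → posterior Inverse-Gamma(25/4, 343/8)
obs 9: x=3 → posterior Inverse-Gamma(27/4, 53)
obs 10: x=-3 → posterior Inverse-Gamma(29/4, 433/8)
obs 11: x=6 → posterior Inverse-Gamma(31/4, 329/4)
obs 12: x=1 → posterior Inverse-Gamma(33/4, 683/8)
obs 13: x=-4 → posterior Inverse-Gamma(35/4, 177/2)
obs 14: x=6 → posterior Inverse-Gamma(37/4, 933/8)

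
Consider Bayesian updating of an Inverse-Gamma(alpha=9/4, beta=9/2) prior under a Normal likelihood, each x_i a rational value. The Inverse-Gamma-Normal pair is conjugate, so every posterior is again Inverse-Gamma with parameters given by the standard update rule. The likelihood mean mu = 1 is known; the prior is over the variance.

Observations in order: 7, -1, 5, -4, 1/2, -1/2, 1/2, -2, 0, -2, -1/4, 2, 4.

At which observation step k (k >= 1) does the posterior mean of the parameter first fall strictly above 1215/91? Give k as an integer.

k = 4

obs 1: x=7 → posterior Inverse-Gamma(11/4, 45/2)
obs 2: x=-1 → posterior Inverse-Gamma(13/4, 49/2)
obs 3: x=5 → posterior Inverse-Gamma(15/4, 65/2)
obs 4: x=-4 → posterior Inverse-Gamma(17/4, 45)
obs 5: x=1/2 → posterior Inverse-Gamma(19/4, 361/8)
obs 6: x=-1/2 → posterior Inverse-Gamma(21/4, 185/4)
obs 7: x=1/2 → posterior Inverse-Gamma(23/4, 371/8)
obs 8: x=-2 → posterior Inverse-Gamma(25/4, 407/8)
obs 9: x=0 → posterior Inverse-Gamma(27/4, 411/8)
obs 10: x=-2 → posterior Inverse-Gamma(29/4, 447/8)
obs 11: x=-1/4 → posterior Inverse-Gamma(31/4, 1813/32)
obs 12: x=2 → posterior Inverse-Gamma(33/4, 1829/32)
obs 13: x=4 → posterior Inverse-Gamma(35/4, 1973/32)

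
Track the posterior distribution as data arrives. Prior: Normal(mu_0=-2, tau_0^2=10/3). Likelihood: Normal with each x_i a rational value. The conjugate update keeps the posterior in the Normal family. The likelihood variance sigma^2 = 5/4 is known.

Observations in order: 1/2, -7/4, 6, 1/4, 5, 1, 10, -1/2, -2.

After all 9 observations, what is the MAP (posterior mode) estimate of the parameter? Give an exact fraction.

142/75

obs 1: x=1/2 → posterior Normal(-2/11, 10/11)
obs 2: x=-7/4 → posterior Normal(-16/19, 10/19)
obs 3: x=6 → posterior Normal(32/27, 10/27)
obs 4: x=1/4 → posterior Normal(34/35, 2/7)
obs 5: x=5 → posterior Normal(74/43, 10/43)
obs 6: x=1 → posterior Normal(82/51, 10/51)
obs 7: x=10 → posterior Normal(162/59, 10/59)
obs 8: x=-1/2 → posterior Normal(158/67, 10/67)
obs 9: x=-2 → posterior Normal(142/75, 2/15)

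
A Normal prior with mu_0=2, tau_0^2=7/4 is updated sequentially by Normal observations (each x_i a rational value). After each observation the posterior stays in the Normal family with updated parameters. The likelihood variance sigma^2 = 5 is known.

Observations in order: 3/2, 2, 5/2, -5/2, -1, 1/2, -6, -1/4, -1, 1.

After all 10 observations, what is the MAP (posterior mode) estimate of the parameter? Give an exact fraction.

23/120

obs 1: x=3/2 → posterior Normal(101/54, 35/27)
obs 2: x=2 → posterior Normal(129/68, 35/34)
obs 3: x=5/2 → posterior Normal(2, 35/41)
obs 4: x=-5/2 → posterior Normal(43/32, 35/48)
obs 5: x=-1 → posterior Normal(23/22, 7/11)
obs 6: x=1/2 → posterior Normal(61/62, 35/62)
obs 7: x=-6 → posterior Normal(19/69, 35/69)
obs 8: x=-1/4 → posterior Normal(69/304, 35/76)
obs 9: x=-1 → posterior Normal(41/332, 35/83)
obs 10: x=1 → posterior Normal(23/120, 7/18)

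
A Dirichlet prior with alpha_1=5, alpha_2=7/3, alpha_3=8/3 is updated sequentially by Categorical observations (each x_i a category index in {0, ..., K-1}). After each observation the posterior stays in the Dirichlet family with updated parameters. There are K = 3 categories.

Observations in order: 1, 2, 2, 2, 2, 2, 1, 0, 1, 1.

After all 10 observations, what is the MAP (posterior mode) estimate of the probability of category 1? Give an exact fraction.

16/51

obs 1: x=1 → posterior Dirichlet(5, 10/3, 8/3)
obs 2: x=2 → posterior Dirichlet(5, 10/3, 11/3)
obs 3: x=2 → posterior Dirichlet(5, 10/3, 14/3)
obs 4: x=2 → posterior Dirichlet(5, 10/3, 17/3)
obs 5: x=2 → posterior Dirichlet(5, 10/3, 20/3)
obs 6: x=2 → posterior Dirichlet(5, 10/3, 23/3)
obs 7: x=1 → posterior Dirichlet(5, 13/3, 23/3)
obs 8: x=0 → posterior Dirichlet(6, 13/3, 23/3)
obs 9: x=1 → posterior Dirichlet(6, 16/3, 23/3)
obs 10: x=1 → posterior Dirichlet(6, 19/3, 23/3)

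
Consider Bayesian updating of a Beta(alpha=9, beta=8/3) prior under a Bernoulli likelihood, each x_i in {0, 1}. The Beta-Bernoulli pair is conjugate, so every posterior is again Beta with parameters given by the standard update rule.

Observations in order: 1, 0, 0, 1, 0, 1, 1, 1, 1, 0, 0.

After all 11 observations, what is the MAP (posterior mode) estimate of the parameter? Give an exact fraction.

obs 1: x=1 → posterior Beta(10, 8/3)
obs 2: x=0 → posterior Beta(10, 11/3)
obs 3: x=0 → posterior Beta(10, 14/3)
obs 4: x=1 → posterior Beta(11, 14/3)
obs 5: x=0 → posterior Beta(11, 17/3)
obs 6: x=1 → posterior Beta(12, 17/3)
obs 7: x=1 → posterior Beta(13, 17/3)
obs 8: x=1 → posterior Beta(14, 17/3)
obs 9: x=1 → posterior Beta(15, 17/3)
obs 10: x=0 → posterior Beta(15, 20/3)
obs 11: x=0 → posterior Beta(15, 23/3)

21/31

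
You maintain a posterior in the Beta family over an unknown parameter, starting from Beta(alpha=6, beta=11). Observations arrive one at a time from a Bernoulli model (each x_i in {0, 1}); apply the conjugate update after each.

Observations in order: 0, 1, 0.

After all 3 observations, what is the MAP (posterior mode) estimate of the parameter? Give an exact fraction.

1/3

obs 1: x=0 → posterior Beta(6, 12)
obs 2: x=1 → posterior Beta(7, 12)
obs 3: x=0 → posterior Beta(7, 13)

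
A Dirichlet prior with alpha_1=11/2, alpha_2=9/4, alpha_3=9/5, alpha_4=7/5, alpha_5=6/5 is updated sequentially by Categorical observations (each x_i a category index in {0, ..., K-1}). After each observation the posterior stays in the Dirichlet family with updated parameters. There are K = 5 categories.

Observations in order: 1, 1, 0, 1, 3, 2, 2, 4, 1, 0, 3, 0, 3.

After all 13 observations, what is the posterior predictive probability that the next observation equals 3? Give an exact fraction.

obs 1: x=1 → posterior Dirichlet(11/2, 13/4, 9/5, 7/5, 6/5)
obs 2: x=1 → posterior Dirichlet(11/2, 17/4, 9/5, 7/5, 6/5)
obs 3: x=0 → posterior Dirichlet(13/2, 17/4, 9/5, 7/5, 6/5)
obs 4: x=1 → posterior Dirichlet(13/2, 21/4, 9/5, 7/5, 6/5)
obs 5: x=3 → posterior Dirichlet(13/2, 21/4, 9/5, 12/5, 6/5)
obs 6: x=2 → posterior Dirichlet(13/2, 21/4, 14/5, 12/5, 6/5)
obs 7: x=2 → posterior Dirichlet(13/2, 21/4, 19/5, 12/5, 6/5)
obs 8: x=4 → posterior Dirichlet(13/2, 21/4, 19/5, 12/5, 11/5)
obs 9: x=1 → posterior Dirichlet(13/2, 25/4, 19/5, 12/5, 11/5)
obs 10: x=0 → posterior Dirichlet(15/2, 25/4, 19/5, 12/5, 11/5)
obs 11: x=3 → posterior Dirichlet(15/2, 25/4, 19/5, 17/5, 11/5)
obs 12: x=0 → posterior Dirichlet(17/2, 25/4, 19/5, 17/5, 11/5)
obs 13: x=3 → posterior Dirichlet(17/2, 25/4, 19/5, 22/5, 11/5)

88/503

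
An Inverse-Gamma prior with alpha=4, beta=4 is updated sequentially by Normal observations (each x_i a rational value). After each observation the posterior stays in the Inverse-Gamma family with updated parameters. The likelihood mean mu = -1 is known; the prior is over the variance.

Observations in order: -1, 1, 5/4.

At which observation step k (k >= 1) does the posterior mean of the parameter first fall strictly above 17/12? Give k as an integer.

obs 1: x=-1 → posterior Inverse-Gamma(9/2, 4)
obs 2: x=1 → posterior Inverse-Gamma(5, 6)
obs 3: x=5/4 → posterior Inverse-Gamma(11/2, 273/32)

k = 2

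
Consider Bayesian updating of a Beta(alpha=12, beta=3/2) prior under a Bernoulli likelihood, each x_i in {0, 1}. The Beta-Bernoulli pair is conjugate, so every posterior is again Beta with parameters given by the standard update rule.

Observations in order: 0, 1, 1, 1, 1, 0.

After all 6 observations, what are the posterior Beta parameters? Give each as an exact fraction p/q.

obs 1: x=0 → posterior Beta(12, 5/2)
obs 2: x=1 → posterior Beta(13, 5/2)
obs 3: x=1 → posterior Beta(14, 5/2)
obs 4: x=1 → posterior Beta(15, 5/2)
obs 5: x=1 → posterior Beta(16, 5/2)
obs 6: x=0 → posterior Beta(16, 7/2)

alpha=16, beta=7/2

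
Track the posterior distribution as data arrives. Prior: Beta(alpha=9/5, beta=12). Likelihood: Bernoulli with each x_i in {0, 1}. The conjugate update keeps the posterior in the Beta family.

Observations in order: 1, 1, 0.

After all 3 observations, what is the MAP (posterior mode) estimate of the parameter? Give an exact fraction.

obs 1: x=1 → posterior Beta(14/5, 12)
obs 2: x=1 → posterior Beta(19/5, 12)
obs 3: x=0 → posterior Beta(19/5, 13)

7/37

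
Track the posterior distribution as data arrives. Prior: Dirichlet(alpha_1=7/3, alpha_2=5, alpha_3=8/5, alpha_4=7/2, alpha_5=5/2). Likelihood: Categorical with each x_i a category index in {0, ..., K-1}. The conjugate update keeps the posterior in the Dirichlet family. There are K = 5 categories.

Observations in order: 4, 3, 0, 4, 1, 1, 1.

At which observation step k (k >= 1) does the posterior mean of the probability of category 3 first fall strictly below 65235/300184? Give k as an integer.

k = 6

obs 1: x=4 → posterior Dirichlet(7/3, 5, 8/5, 7/2, 7/2)
obs 2: x=3 → posterior Dirichlet(7/3, 5, 8/5, 9/2, 7/2)
obs 3: x=0 → posterior Dirichlet(10/3, 5, 8/5, 9/2, 7/2)
obs 4: x=4 → posterior Dirichlet(10/3, 5, 8/5, 9/2, 9/2)
obs 5: x=1 → posterior Dirichlet(10/3, 6, 8/5, 9/2, 9/2)
obs 6: x=1 → posterior Dirichlet(10/3, 7, 8/5, 9/2, 9/2)
obs 7: x=1 → posterior Dirichlet(10/3, 8, 8/5, 9/2, 9/2)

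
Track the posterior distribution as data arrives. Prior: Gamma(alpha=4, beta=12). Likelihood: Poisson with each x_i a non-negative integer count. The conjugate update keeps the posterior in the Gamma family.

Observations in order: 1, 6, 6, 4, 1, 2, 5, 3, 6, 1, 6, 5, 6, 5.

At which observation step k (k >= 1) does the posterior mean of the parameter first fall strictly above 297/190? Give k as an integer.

k = 8

obs 1: x=1 → posterior Gamma(5, 13)
obs 2: x=6 → posterior Gamma(11, 14)
obs 3: x=6 → posterior Gamma(17, 15)
obs 4: x=4 → posterior Gamma(21, 16)
obs 5: x=1 → posterior Gamma(22, 17)
obs 6: x=2 → posterior Gamma(24, 18)
obs 7: x=5 → posterior Gamma(29, 19)
obs 8: x=3 → posterior Gamma(32, 20)
obs 9: x=6 → posterior Gamma(38, 21)
obs 10: x=1 → posterior Gamma(39, 22)
obs 11: x=6 → posterior Gamma(45, 23)
obs 12: x=5 → posterior Gamma(50, 24)
obs 13: x=6 → posterior Gamma(56, 25)
obs 14: x=5 → posterior Gamma(61, 26)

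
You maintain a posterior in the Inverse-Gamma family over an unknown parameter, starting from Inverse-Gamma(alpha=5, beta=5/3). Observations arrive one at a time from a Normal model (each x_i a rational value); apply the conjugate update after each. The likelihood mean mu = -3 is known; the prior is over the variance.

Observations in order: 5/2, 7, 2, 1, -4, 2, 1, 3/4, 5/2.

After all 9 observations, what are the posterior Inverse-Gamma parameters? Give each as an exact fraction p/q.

obs 1: x=5/2 → posterior Inverse-Gamma(11/2, 403/24)
obs 2: x=7 → posterior Inverse-Gamma(6, 1603/24)
obs 3: x=2 → posterior Inverse-Gamma(13/2, 1903/24)
obs 4: x=1 → posterior Inverse-Gamma(7, 2095/24)
obs 5: x=-4 → posterior Inverse-Gamma(15/2, 2107/24)
obs 6: x=2 → posterior Inverse-Gamma(8, 2407/24)
obs 7: x=1 → posterior Inverse-Gamma(17/2, 2599/24)
obs 8: x=3/4 → posterior Inverse-Gamma(9, 11071/96)
obs 9: x=5/2 → posterior Inverse-Gamma(19/2, 12523/96)

alpha=19/2, beta=12523/96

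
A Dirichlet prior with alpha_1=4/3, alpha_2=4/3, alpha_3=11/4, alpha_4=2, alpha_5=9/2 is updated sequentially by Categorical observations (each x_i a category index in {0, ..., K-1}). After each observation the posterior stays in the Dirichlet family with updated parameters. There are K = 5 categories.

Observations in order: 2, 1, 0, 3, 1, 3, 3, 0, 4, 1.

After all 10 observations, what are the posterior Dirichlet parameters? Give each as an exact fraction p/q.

obs 1: x=2 → posterior Dirichlet(4/3, 4/3, 15/4, 2, 9/2)
obs 2: x=1 → posterior Dirichlet(4/3, 7/3, 15/4, 2, 9/2)
obs 3: x=0 → posterior Dirichlet(7/3, 7/3, 15/4, 2, 9/2)
obs 4: x=3 → posterior Dirichlet(7/3, 7/3, 15/4, 3, 9/2)
obs 5: x=1 → posterior Dirichlet(7/3, 10/3, 15/4, 3, 9/2)
obs 6: x=3 → posterior Dirichlet(7/3, 10/3, 15/4, 4, 9/2)
obs 7: x=3 → posterior Dirichlet(7/3, 10/3, 15/4, 5, 9/2)
obs 8: x=0 → posterior Dirichlet(10/3, 10/3, 15/4, 5, 9/2)
obs 9: x=4 → posterior Dirichlet(10/3, 10/3, 15/4, 5, 11/2)
obs 10: x=1 → posterior Dirichlet(10/3, 13/3, 15/4, 5, 11/2)

alpha_1=10/3, alpha_2=13/3, alpha_3=15/4, alpha_4=5, alpha_5=11/2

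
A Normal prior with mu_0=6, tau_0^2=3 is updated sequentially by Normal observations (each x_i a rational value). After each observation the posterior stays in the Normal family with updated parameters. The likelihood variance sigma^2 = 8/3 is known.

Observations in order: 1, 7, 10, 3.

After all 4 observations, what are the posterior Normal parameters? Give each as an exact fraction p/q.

mu_0=237/44, tau_0^2=6/11

obs 1: x=1 → posterior Normal(57/17, 24/17)
obs 2: x=7 → posterior Normal(60/13, 12/13)
obs 3: x=10 → posterior Normal(6, 24/35)
obs 4: x=3 → posterior Normal(237/44, 6/11)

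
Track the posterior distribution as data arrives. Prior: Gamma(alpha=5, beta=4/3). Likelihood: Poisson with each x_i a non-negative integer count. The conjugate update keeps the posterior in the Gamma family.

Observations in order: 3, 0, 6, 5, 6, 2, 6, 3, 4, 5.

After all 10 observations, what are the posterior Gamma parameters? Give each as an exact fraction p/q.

alpha=45, beta=34/3

obs 1: x=3 → posterior Gamma(8, 7/3)
obs 2: x=0 → posterior Gamma(8, 10/3)
obs 3: x=6 → posterior Gamma(14, 13/3)
obs 4: x=5 → posterior Gamma(19, 16/3)
obs 5: x=6 → posterior Gamma(25, 19/3)
obs 6: x=2 → posterior Gamma(27, 22/3)
obs 7: x=6 → posterior Gamma(33, 25/3)
obs 8: x=3 → posterior Gamma(36, 28/3)
obs 9: x=4 → posterior Gamma(40, 31/3)
obs 10: x=5 → posterior Gamma(45, 34/3)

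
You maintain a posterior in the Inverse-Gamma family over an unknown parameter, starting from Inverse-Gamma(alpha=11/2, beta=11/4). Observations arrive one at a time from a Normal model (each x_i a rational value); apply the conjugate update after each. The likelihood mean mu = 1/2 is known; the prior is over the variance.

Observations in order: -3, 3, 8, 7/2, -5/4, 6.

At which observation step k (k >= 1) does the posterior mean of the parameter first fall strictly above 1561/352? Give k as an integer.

obs 1: x=-3 → posterior Inverse-Gamma(6, 71/8)
obs 2: x=3 → posterior Inverse-Gamma(13/2, 12)
obs 3: x=8 → posterior Inverse-Gamma(7, 321/8)
obs 4: x=7/2 → posterior Inverse-Gamma(15/2, 357/8)
obs 5: x=-5/4 → posterior Inverse-Gamma(8, 1477/32)
obs 6: x=6 → posterior Inverse-Gamma(17/2, 1961/32)

k = 3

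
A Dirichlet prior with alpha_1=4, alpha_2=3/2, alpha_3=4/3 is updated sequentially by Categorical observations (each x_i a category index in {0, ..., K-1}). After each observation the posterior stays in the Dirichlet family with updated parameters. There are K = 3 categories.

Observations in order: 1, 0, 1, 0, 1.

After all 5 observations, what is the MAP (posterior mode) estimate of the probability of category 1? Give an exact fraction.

21/53

obs 1: x=1 → posterior Dirichlet(4, 5/2, 4/3)
obs 2: x=0 → posterior Dirichlet(5, 5/2, 4/3)
obs 3: x=1 → posterior Dirichlet(5, 7/2, 4/3)
obs 4: x=0 → posterior Dirichlet(6, 7/2, 4/3)
obs 5: x=1 → posterior Dirichlet(6, 9/2, 4/3)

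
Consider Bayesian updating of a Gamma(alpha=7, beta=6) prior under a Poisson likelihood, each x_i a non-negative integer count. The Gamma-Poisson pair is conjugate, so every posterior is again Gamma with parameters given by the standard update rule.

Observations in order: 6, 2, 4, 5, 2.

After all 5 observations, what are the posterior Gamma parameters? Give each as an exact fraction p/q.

alpha=26, beta=11

obs 1: x=6 → posterior Gamma(13, 7)
obs 2: x=2 → posterior Gamma(15, 8)
obs 3: x=4 → posterior Gamma(19, 9)
obs 4: x=5 → posterior Gamma(24, 10)
obs 5: x=2 → posterior Gamma(26, 11)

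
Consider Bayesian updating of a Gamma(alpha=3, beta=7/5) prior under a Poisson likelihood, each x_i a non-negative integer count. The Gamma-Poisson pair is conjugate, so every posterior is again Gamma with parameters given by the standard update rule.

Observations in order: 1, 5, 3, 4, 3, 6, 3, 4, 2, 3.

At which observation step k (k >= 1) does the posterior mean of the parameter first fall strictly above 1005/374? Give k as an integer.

k = 3

obs 1: x=1 → posterior Gamma(4, 12/5)
obs 2: x=5 → posterior Gamma(9, 17/5)
obs 3: x=3 → posterior Gamma(12, 22/5)
obs 4: x=4 → posterior Gamma(16, 27/5)
obs 5: x=3 → posterior Gamma(19, 32/5)
obs 6: x=6 → posterior Gamma(25, 37/5)
obs 7: x=3 → posterior Gamma(28, 42/5)
obs 8: x=4 → posterior Gamma(32, 47/5)
obs 9: x=2 → posterior Gamma(34, 52/5)
obs 10: x=3 → posterior Gamma(37, 57/5)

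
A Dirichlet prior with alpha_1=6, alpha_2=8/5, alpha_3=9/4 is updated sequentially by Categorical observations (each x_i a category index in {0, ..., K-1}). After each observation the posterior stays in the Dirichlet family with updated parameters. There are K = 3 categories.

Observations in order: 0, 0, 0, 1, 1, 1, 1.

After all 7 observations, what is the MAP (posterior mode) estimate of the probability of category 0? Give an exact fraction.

obs 1: x=0 → posterior Dirichlet(7, 8/5, 9/4)
obs 2: x=0 → posterior Dirichlet(8, 8/5, 9/4)
obs 3: x=0 → posterior Dirichlet(9, 8/5, 9/4)
obs 4: x=1 → posterior Dirichlet(9, 13/5, 9/4)
obs 5: x=1 → posterior Dirichlet(9, 18/5, 9/4)
obs 6: x=1 → posterior Dirichlet(9, 23/5, 9/4)
obs 7: x=1 → posterior Dirichlet(9, 28/5, 9/4)

160/277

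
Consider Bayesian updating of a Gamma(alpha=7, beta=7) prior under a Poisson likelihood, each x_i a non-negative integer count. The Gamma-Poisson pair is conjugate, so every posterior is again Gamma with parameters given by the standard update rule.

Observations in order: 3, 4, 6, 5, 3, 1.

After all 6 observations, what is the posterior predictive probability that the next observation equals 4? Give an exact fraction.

obs 1: x=3 → posterior Gamma(10, 8)
obs 2: x=4 → posterior Gamma(14, 9)
obs 3: x=6 → posterior Gamma(20, 10)
obs 4: x=5 → posterior Gamma(25, 11)
obs 5: x=3 → posterior Gamma(28, 12)
obs 6: x=1 → posterior Gamma(29, 13)

905913878323577122839275283891119635/8301091297931216229725775774632378368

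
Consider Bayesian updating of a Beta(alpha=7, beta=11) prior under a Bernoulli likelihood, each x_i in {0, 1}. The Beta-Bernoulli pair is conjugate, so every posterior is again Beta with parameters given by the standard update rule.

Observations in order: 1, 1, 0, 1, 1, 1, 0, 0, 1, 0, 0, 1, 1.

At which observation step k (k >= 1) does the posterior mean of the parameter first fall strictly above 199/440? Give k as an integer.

obs 1: x=1 → posterior Beta(8, 11)
obs 2: x=1 → posterior Beta(9, 11)
obs 3: x=0 → posterior Beta(9, 12)
obs 4: x=1 → posterior Beta(10, 12)
obs 5: x=1 → posterior Beta(11, 12)
obs 6: x=1 → posterior Beta(12, 12)
obs 7: x=0 → posterior Beta(12, 13)
obs 8: x=0 → posterior Beta(12, 14)
obs 9: x=1 → posterior Beta(13, 14)
obs 10: x=0 → posterior Beta(13, 15)
obs 11: x=0 → posterior Beta(13, 16)
obs 12: x=1 → posterior Beta(14, 16)
obs 13: x=1 → posterior Beta(15, 16)

k = 4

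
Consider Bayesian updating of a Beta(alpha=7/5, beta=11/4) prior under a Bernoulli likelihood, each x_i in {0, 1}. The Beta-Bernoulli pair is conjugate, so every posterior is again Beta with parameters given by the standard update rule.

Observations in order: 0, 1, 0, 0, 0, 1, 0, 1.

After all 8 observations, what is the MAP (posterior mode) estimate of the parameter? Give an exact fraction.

68/203

obs 1: x=0 → posterior Beta(7/5, 15/4)
obs 2: x=1 → posterior Beta(12/5, 15/4)
obs 3: x=0 → posterior Beta(12/5, 19/4)
obs 4: x=0 → posterior Beta(12/5, 23/4)
obs 5: x=0 → posterior Beta(12/5, 27/4)
obs 6: x=1 → posterior Beta(17/5, 27/4)
obs 7: x=0 → posterior Beta(17/5, 31/4)
obs 8: x=1 → posterior Beta(22/5, 31/4)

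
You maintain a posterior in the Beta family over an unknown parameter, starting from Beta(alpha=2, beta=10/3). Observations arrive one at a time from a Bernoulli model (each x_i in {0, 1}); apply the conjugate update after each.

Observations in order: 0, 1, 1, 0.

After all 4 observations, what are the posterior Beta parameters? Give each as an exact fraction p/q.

obs 1: x=0 → posterior Beta(2, 13/3)
obs 2: x=1 → posterior Beta(3, 13/3)
obs 3: x=1 → posterior Beta(4, 13/3)
obs 4: x=0 → posterior Beta(4, 16/3)

alpha=4, beta=16/3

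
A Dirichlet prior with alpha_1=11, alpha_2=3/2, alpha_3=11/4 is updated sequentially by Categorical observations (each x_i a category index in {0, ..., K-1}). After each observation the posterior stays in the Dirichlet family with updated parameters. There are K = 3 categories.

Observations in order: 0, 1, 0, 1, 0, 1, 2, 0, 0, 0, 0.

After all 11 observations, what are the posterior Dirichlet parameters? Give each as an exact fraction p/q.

obs 1: x=0 → posterior Dirichlet(12, 3/2, 11/4)
obs 2: x=1 → posterior Dirichlet(12, 5/2, 11/4)
obs 3: x=0 → posterior Dirichlet(13, 5/2, 11/4)
obs 4: x=1 → posterior Dirichlet(13, 7/2, 11/4)
obs 5: x=0 → posterior Dirichlet(14, 7/2, 11/4)
obs 6: x=1 → posterior Dirichlet(14, 9/2, 11/4)
obs 7: x=2 → posterior Dirichlet(14, 9/2, 15/4)
obs 8: x=0 → posterior Dirichlet(15, 9/2, 15/4)
obs 9: x=0 → posterior Dirichlet(16, 9/2, 15/4)
obs 10: x=0 → posterior Dirichlet(17, 9/2, 15/4)
obs 11: x=0 → posterior Dirichlet(18, 9/2, 15/4)

alpha_1=18, alpha_2=9/2, alpha_3=15/4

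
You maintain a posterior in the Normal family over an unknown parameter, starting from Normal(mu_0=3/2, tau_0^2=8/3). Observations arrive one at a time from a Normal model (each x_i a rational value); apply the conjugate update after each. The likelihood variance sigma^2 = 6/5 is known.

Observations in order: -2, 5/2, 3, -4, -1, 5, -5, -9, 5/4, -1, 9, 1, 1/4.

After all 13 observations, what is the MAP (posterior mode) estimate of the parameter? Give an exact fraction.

27/538

obs 1: x=-2 → posterior Normal(-53/58, 24/29)
obs 2: x=5/2 → posterior Normal(47/98, 24/49)
obs 3: x=3 → posterior Normal(167/138, 8/23)
obs 4: x=-4 → posterior Normal(7/178, 24/89)
obs 5: x=-1 → posterior Normal(-33/218, 24/109)
obs 6: x=5 → posterior Normal(167/258, 8/43)
obs 7: x=-5 → posterior Normal(-33/298, 24/149)
obs 8: x=-9 → posterior Normal(-393/338, 24/169)
obs 9: x=5/4 → posterior Normal(-49/54, 8/63)
obs 10: x=-1 → posterior Normal(-383/418, 24/209)
obs 11: x=9 → posterior Normal(-23/458, 24/229)
obs 12: x=1 → posterior Normal(17/498, 8/83)
obs 13: x=1/4 → posterior Normal(27/538, 24/269)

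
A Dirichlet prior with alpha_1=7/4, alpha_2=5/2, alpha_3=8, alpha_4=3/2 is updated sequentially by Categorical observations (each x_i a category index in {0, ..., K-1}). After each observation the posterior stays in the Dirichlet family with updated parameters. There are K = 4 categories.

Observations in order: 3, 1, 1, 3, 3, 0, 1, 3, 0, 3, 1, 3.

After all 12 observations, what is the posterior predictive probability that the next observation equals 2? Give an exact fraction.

obs 1: x=3 → posterior Dirichlet(7/4, 5/2, 8, 5/2)
obs 2: x=1 → posterior Dirichlet(7/4, 7/2, 8, 5/2)
obs 3: x=1 → posterior Dirichlet(7/4, 9/2, 8, 5/2)
obs 4: x=3 → posterior Dirichlet(7/4, 9/2, 8, 7/2)
obs 5: x=3 → posterior Dirichlet(7/4, 9/2, 8, 9/2)
obs 6: x=0 → posterior Dirichlet(11/4, 9/2, 8, 9/2)
obs 7: x=1 → posterior Dirichlet(11/4, 11/2, 8, 9/2)
obs 8: x=3 → posterior Dirichlet(11/4, 11/2, 8, 11/2)
obs 9: x=0 → posterior Dirichlet(15/4, 11/2, 8, 11/2)
obs 10: x=3 → posterior Dirichlet(15/4, 11/2, 8, 13/2)
obs 11: x=1 → posterior Dirichlet(15/4, 13/2, 8, 13/2)
obs 12: x=3 → posterior Dirichlet(15/4, 13/2, 8, 15/2)

32/103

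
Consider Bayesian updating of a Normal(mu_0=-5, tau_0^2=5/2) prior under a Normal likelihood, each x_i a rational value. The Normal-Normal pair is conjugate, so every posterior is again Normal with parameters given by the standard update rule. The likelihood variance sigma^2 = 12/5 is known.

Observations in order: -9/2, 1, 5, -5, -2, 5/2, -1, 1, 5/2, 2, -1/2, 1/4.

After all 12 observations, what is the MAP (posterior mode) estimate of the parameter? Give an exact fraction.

obs 1: x=-9/2 → posterior Normal(-465/98, 60/49)
obs 2: x=1 → posterior Normal(-415/148, 30/37)
obs 3: x=5 → posterior Normal(-5/6, 20/33)
obs 4: x=-5 → posterior Normal(-415/248, 15/31)
obs 5: x=-2 → posterior Normal(-515/298, 60/149)
obs 6: x=5/2 → posterior Normal(-65/58, 10/29)
obs 7: x=-1 → posterior Normal(-220/199, 60/199)
obs 8: x=1 → posterior Normal(-195/224, 15/56)
obs 9: x=5/2 → posterior Normal(-265/498, 20/83)
obs 10: x=2 → posterior Normal(-165/548, 30/137)
obs 11: x=-1/2 → posterior Normal(-95/299, 60/299)
obs 12: x=1/4 → posterior Normal(-355/1296, 5/27)

-355/1296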